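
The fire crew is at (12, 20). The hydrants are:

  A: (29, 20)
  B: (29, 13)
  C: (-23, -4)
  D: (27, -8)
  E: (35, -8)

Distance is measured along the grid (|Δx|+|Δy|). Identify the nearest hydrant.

A

Distances from (12, 20):
A: |17| + |0| = 17 + 0 = 17
B: |17| + |-7| = 17 + 7 = 24
C: |-35| + |-24| = 35 + 24 = 59
D: |15| + |-28| = 15 + 28 = 43
E: |23| + |-28| = 23 + 28 = 51
Minimum: A at 17.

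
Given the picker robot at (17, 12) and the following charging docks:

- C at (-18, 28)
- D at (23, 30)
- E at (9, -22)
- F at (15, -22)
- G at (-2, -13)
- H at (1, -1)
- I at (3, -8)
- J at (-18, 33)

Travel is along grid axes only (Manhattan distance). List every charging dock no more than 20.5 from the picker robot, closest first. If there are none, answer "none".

none

Distances from (17, 12):
C: |-35| + |16| = 35 + 16 = 51
D: |6| + |18| = 6 + 18 = 24
E: |-8| + |-34| = 8 + 34 = 42
F: |-2| + |-34| = 2 + 34 = 36
G: |-19| + |-25| = 19 + 25 = 44
H: |-16| + |-13| = 16 + 13 = 29
I: |-14| + |-20| = 14 + 20 = 34
J: |-35| + |21| = 35 + 21 = 56
Threshold 20.5: none within range.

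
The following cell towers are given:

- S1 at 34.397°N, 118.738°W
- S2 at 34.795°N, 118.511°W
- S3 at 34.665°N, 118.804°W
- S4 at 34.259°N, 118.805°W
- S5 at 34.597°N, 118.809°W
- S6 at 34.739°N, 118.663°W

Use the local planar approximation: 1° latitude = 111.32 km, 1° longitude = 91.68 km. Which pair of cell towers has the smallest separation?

Pairwise distances:
S1–S2: 48.950 km
S1–S3: 30.441 km
S1–S4: 16.545 km
S1–S5: 23.196 km
S1–S6: 38.687 km
S2–S3: 30.512 km
S2–S4: 65.473 km
S2–S5: 35.103 km
S2–S6: 15.266 km
S3–S4: 45.196 km
S3–S5: 7.584 km
S3–S6: 15.329 km
S4–S5: 37.628 km
S4–S6: 54.997 km
S5–S6: 20.713 km
Closest pair: S3–S5 at 7.584 km.

S3 and S5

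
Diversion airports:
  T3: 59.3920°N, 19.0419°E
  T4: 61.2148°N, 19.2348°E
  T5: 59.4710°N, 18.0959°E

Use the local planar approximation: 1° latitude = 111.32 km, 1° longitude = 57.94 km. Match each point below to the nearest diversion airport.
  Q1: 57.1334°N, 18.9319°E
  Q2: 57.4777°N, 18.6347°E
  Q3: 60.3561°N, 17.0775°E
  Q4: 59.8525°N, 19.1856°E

Q1 at 57.1334°N, 18.9319°E:
  T3: 251.5081 km
  T4: 454.6803 km
  T5: 264.6914 km
  → nearest: T3 (251.5081 km)
Q2 at 57.4777°N, 18.6347°E:
  T3: 214.4019 km
  T4: 417.4644 km
  T5: 224.0794 km
  → nearest: T3 (214.4019 km)
Q3 at 60.3561°N, 17.0775°E:
  T3: 156.4377 km
  T4: 157.3564 km
  T5: 114.8466 km
  → nearest: T5 (114.8466 km)
Q4 at 59.8525°N, 19.1856°E:
  T3: 51.9346 km
  T4: 151.6780 km
  T5: 76.0913 km
  → nearest: T3 (51.9346 km)

Q1→T3; Q2→T3; Q3→T5; Q4→T3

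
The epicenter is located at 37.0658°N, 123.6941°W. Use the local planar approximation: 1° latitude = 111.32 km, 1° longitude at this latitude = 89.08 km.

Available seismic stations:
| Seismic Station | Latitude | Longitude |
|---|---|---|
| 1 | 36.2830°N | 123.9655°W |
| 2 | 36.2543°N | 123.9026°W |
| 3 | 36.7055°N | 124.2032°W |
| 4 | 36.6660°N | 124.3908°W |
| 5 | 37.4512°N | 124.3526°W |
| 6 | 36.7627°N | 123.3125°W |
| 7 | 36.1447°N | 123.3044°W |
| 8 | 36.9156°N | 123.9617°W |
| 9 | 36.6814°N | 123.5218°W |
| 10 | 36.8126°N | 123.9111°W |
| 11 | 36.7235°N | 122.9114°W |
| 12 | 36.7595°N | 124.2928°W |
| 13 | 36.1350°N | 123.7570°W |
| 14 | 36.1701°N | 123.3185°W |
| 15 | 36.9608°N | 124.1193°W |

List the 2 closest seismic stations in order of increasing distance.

Distances from 37.0658°N, 123.6941°W:
1: √((-0.7828·111.32)² + (-0.2714·89.08)²) = √(7593.605469 + 584.494062) = 90.4328 km
2: √((-0.8115·111.32)² + (-0.2085·89.08)²) = √(8160.625417 + 344.963015) = 92.2257 km
3: √((-0.3603·111.32)² + (-0.5091·89.08)²) = √(1608.699473 + 2056.679460) = 60.5424 km
4: √((-0.3998·111.32)² + (-0.6967·89.08)²) = √(1980.760537 + 3851.696312) = 76.3705 km
5: √((0.3854·111.32)² + (-0.6585·89.08)²) = √(1840.644070 + 3440.899398) = 72.6742 km
6: √((-0.3031·111.32)² + (0.3816·89.08)²) = √(1138.461289 + 1155.519154) = 47.8955 km
7: √((-0.9211·111.32)² + (0.3897·89.08)²) = √(10513.806018 + 1205.094844) = 108.2539 km
8: √((-0.1502·111.32)² + (-0.2676·89.08)²) = √(279.567228 + 568.241090) = 29.1171 km
9: √((-0.3844·111.32)² + (0.1723·89.08)²) = √(1831.104599 + 235.575961) = 45.4608 km
10: √((-0.2532·111.32)² + (-0.2170·89.08)²) = √(794.463223 + 373.662818) = 34.1779 km
11: √((-0.3423·111.32)² + (0.7827·89.08)²) = √(1451.978527 + 4861.285016) = 79.4560 km
12: √((-0.3063·111.32)² + (-0.5987·89.08)²) = √(1162.626958 + 2844.323130) = 63.3005 km
13: √((-0.9308·111.32)² + (-0.0629·89.08)²) = √(10736.411401 + 31.395088) = 103.7680 km
14: √((-0.8957·111.32)² + (0.3756·89.08)²) = √(9941.949293 + 1119.467743) = 105.1733 km
15: √((-0.1050·111.32)² + (-0.4252·89.08)²) = √(136.623370 + 1434.653190) = 39.6393 km
Sorted: 8 (29.1171 km) < 10 (34.1779 km) < 15 (39.6393 km) < 9 (45.4608 km) < …

8, 10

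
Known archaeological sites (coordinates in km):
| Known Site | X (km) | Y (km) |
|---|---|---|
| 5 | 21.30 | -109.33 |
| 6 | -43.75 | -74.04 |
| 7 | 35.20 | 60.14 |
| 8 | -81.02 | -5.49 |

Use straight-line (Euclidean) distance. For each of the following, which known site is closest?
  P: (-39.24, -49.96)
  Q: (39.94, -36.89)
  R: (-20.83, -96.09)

P at (-39.24, -49.96):
  5: √((60.54)² + (-59.37)²) = √(3665.0916 + 3524.7969) = 84.79 km
  6: √((-4.51)² + (-24.08)²) = √(20.3401 + 579.8464) = 24.50 km
  7: √((74.44)² + (110.10)²) = √(5541.3136 + 12122.0100) = 132.90 km
  8: √((-41.78)² + (44.47)²) = √(1745.5684 + 1977.5809) = 61.02 km
  → nearest: 6 (24.50 km)
Q at (39.94, -36.89):
  5: √((-18.64)² + (-72.44)²) = √(347.4496 + 5247.5536) = 74.80 km
  6: √((-83.69)² + (-37.15)²) = √(7004.0161 + 1380.1225) = 91.56 km
  7: √((-4.74)² + (97.03)²) = √(22.4676 + 9414.8209) = 97.15 km
  8: √((-120.96)² + (31.40)²) = √(14631.3216 + 985.9600) = 124.97 km
  → nearest: 5 (74.80 km)
R at (-20.83, -96.09):
  5: √((42.13)² + (-13.24)²) = √(1774.9369 + 175.2976) = 44.16 km
  6: √((-22.92)² + (22.05)²) = √(525.3264 + 486.2025) = 31.80 km
  7: √((56.03)² + (156.23)²) = √(3139.3609 + 24407.8129) = 165.97 km
  8: √((-60.19)² + (90.60)²) = √(3622.8361 + 8208.3600) = 108.77 km
  → nearest: 6 (31.80 km)

P→6; Q→5; R→6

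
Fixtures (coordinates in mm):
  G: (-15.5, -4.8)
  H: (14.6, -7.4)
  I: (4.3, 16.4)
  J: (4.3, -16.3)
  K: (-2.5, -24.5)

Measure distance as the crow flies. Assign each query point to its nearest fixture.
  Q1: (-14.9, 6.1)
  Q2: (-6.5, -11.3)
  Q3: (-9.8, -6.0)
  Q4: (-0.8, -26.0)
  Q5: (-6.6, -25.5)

Q1→G; Q2→G; Q3→G; Q4→K; Q5→K

Q1 at (-14.9, 6.1):
  G: 10.9 mm
  H: 32.4 mm
  I: 21.8 mm
  J: 29.5 mm
  K: 33.0 mm
  → nearest: G (10.9 mm)
Q2 at (-6.5, -11.3):
  G: 11.1 mm
  H: 21.5 mm
  I: 29.7 mm
  J: 11.9 mm
  K: 13.8 mm
  → nearest: G (11.1 mm)
Q3 at (-9.8, -6.0):
  G: 5.8 mm
  H: 24.4 mm
  I: 26.5 mm
  J: 17.5 mm
  K: 19.9 mm
  → nearest: G (5.8 mm)
Q4 at (-0.8, -26.0):
  G: 25.8 mm
  H: 24.1 mm
  I: 42.7 mm
  J: 11.0 mm
  K: 2.3 mm
  → nearest: K (2.3 mm)
Q5 at (-6.6, -25.5):
  G: 22.5 mm
  H: 27.9 mm
  I: 43.3 mm
  J: 14.3 mm
  K: 4.2 mm
  → nearest: K (4.2 mm)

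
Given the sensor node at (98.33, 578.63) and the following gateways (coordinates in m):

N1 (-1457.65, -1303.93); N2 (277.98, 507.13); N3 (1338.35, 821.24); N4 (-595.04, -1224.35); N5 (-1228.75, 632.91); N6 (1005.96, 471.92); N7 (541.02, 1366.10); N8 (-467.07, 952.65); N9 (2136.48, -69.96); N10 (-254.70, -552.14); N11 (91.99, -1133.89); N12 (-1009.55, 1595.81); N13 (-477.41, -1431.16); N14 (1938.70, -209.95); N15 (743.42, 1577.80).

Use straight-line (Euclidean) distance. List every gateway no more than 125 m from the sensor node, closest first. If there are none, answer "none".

none

Distances from (98.33, 578.63):
N1: √((-1555.98)² + (-1882.56)²) = √(2421073.7604 + 3544032.1536) = 2442.36 m
N2: √((179.65)² + (-71.50)²) = √(32274.1225 + 5112.2500) = 193.36 m
N3: √((1240.02)² + (242.61)²) = √(1537649.6004 + 58859.6121) = 1263.53 m
N4: √((-693.37)² + (-1802.98)²) = √(480761.9569 + 3250736.8804) = 1931.71 m
N5: √((-1327.08)² + (54.28)²) = √(1761141.3264 + 2946.3184) = 1328.19 m
N6: √((907.63)² + (-106.71)²) = √(823792.2169 + 11387.0241) = 913.88 m
N7: √((442.69)² + (787.47)²) = √(195974.4361 + 620109.0009) = 903.37 m
N8: √((-565.40)² + (374.02)²) = √(319677.1600 + 139890.9604) = 677.91 m
N9: √((2038.15)² + (-648.59)²) = √(4154055.4225 + 420668.9881) = 2138.86 m
N10: √((-353.03)² + (-1130.77)²) = √(124630.1809 + 1278640.7929) = 1184.60 m
N11: √((-6.34)² + (-1712.52)²) = √(40.1956 + 2932724.7504) = 1712.53 m
N12: √((-1107.88)² + (1017.18)²) = √(1227398.0944 + 1034655.1524) = 1504.01 m
N13: √((-575.74)² + (-2009.79)²) = √(331476.5476 + 4039255.8441) = 2090.63 m
N14: √((1840.37)² + (-788.58)²) = √(3386961.7369 + 621858.4164) = 2002.20 m
N15: √((645.09)² + (999.17)²) = √(416141.1081 + 998340.6889) = 1189.32 m
Threshold 125 m: none within range.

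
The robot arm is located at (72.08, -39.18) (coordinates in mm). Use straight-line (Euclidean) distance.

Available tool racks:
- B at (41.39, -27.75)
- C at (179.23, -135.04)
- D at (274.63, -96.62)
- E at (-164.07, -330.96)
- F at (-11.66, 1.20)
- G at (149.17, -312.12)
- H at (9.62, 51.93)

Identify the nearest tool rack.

Distances from (72.08, -39.18):
B: 32.75 mm
C: 143.77 mm
D: 210.54 mm
E: 375.37 mm
F: 92.97 mm
G: 283.62 mm
H: 110.46 mm
Minimum: B at 32.75 mm.

B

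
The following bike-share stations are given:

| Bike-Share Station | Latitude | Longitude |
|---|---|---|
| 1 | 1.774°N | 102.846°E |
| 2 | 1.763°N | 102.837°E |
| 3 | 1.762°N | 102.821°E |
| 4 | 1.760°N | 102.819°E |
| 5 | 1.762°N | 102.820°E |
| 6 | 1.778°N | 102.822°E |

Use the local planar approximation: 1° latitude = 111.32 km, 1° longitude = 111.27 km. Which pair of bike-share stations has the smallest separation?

3 and 5

Pairwise distances:
1–2: √((-0.011·111.32)² + (-0.009·111.27)²) = √(1.499449 + 1.002862) = 1.5819 km
1–3: √((-0.012·111.32)² + (-0.025·111.27)²) = √(1.784469 + 7.738133) = 3.0859 km
1–4: √((-0.014·111.32)² + (-0.027·111.27)²) = √(2.428860 + 9.025758) = 3.3845 km
1–5: √((-0.012·111.32)² + (-0.026·111.27)²) = √(1.784469 + 8.369565) = 3.1865 km
1–6: √((0.004·111.32)² + (-0.024·111.27)²) = √(0.198274 + 7.131463) = 2.7073 km
2–3: √((-0.001·111.32)² + (-0.016·111.27)²) = √(0.012392 + 3.169539) = 1.7838 km
2–4: √((-0.003·111.32)² + (-0.018·111.27)²) = √(0.111529 + 4.011448) = 2.0305 km
2–5: √((-0.001·111.32)² + (-0.017·111.27)²) = √(0.012392 + 3.578113) = 1.8949 km
2–6: √((0.015·111.32)² + (-0.015·111.27)²) = √(2.788232 + 2.785728) = 2.3609 km
3–4: √((-0.002·111.32)² + (-0.002·111.27)²) = √(0.049569 + 0.049524) = 0.3148 km
3–5: √((0.000·111.32)² + (-0.001·111.27)²) = √(0.000000 + 0.012381) = 0.1113 km
3–6: √((0.016·111.32)² + (0.001·111.27)²) = √(3.172388 + 0.012381) = 1.7846 km
4–5: √((0.002·111.32)² + (0.001·111.27)²) = √(0.049569 + 0.012381) = 0.2489 km
4–6: √((0.018·111.32)² + (0.003·111.27)²) = √(4.015054 + 0.111429) = 2.0314 km
5–6: √((0.016·111.32)² + (0.002·111.27)²) = √(3.172388 + 0.049524) = 1.7950 km
Closest pair: 3–5 at 0.1113 km.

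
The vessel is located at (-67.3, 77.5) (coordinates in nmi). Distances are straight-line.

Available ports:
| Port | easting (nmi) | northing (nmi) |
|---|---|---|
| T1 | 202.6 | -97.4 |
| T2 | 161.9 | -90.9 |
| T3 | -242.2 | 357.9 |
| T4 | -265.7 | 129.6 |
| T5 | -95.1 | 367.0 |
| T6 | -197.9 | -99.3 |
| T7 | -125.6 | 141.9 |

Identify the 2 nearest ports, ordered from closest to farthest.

T7, T4

Distances from (-67.3, 77.5):
T1: √((269.9)² + (-174.9)²) = √(72846.010 + 30590.010) = 321.6 nmi
T2: √((229.2)² + (-168.4)²) = √(52532.640 + 28358.560) = 284.4 nmi
T3: √((-174.9)² + (280.4)²) = √(30590.010 + 78624.160) = 330.5 nmi
T4: √((-198.4)² + (52.1)²) = √(39362.560 + 2714.410) = 205.1 nmi
T5: √((-27.8)² + (289.5)²) = √(772.840 + 83810.250) = 290.8 nmi
T6: √((-130.6)² + (-176.8)²) = √(17056.360 + 31258.240) = 219.8 nmi
T7: √((-58.3)² + (64.4)²) = √(3398.890 + 4147.360) = 86.9 nmi
Sorted: T7 (86.9 nmi) < T4 (205.1 nmi) < T6 (219.8 nmi) < T2 (284.4 nmi) < …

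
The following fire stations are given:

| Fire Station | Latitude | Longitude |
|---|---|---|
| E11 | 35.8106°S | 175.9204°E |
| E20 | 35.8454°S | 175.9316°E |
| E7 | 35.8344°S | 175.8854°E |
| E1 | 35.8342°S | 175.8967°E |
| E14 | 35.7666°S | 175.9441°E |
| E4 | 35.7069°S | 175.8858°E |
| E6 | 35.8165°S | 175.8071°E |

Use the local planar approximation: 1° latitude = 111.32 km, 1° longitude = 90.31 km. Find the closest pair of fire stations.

E7 and E1

Pairwise distances:
E11–E20: √((-0.0348·111.32)² + (0.0112·90.31)²) = √(15.007380 + 1.023076) = 4.0038 km
E11–E7: √((-0.0238·111.32)² + (-0.0350·90.31)²) = √(7.019405 + 9.990973) = 4.1244 km
E11–E1: √((-0.0236·111.32)² + (-0.0237·90.31)²) = √(6.901928 + 4.581085) = 3.3887 km
E11–E14: √((0.0440·111.32)² + (0.0237·90.31)²) = √(23.991188 + 4.581085) = 5.3453 km
E11–E4: √((0.1037·111.32)² + (-0.0346·90.31)²) = √(133.261258 + 9.763913) = 11.9593 km
E11–E6: √((-0.0059·111.32)² + (-0.1133·90.31)²) = √(0.431370 + 104.696341) = 10.2532 km
E20–E7: √((0.0110·111.32)² + (-0.0462·90.31)²) = √(1.499449 + 17.408271) = 4.3483 km
E20–E1: √((0.0112·111.32)² + (-0.0349·90.31)²) = √(1.554470 + 9.933963) = 3.3895 km
E20–E14: √((0.0788·111.32)² + (0.0125·90.31)²) = √(76.948265 + 1.274359) = 8.8444 km
E20–E4: √((0.1385·111.32)² + (-0.0458·90.31)²) = √(237.709174 + 17.108134) = 15.9630 km
E20–E6: √((0.0289·111.32)² + (-0.1245·90.31)²) = √(10.350041 + 126.418429) = 11.6948 km
E7–E1: √((0.0002·111.32)² + (0.0113·90.31)²) = √(0.000496 + 1.041426) = 1.0207 km
E7–E14: √((0.0678·111.32)² + (0.0587·90.31)²) = √(56.964696 + 28.102690) = 9.2232 km
E7–E4: √((0.1275·111.32)² + (0.0004·90.31)²) = √(201.449765 + 0.001305) = 14.1933 km
E7–E6: √((0.0179·111.32)² + (-0.0783·90.31)²) = √(3.970566 + 50.002902) = 7.3467 km
E1–E14: √((0.0676·111.32)² + (0.0474·90.31)²) = √(56.629117 + 18.324341) = 8.6576 km
E1–E4: √((0.1273·111.32)² + (-0.0109·90.31)²) = √(200.818261 + 0.969002) = 14.2052 km
E1–E6: √((0.0177·111.32)² + (-0.0896·90.31)²) = √(3.882334 + 65.476839) = 8.3282 km
E14–E4: √((0.0597·111.32)² + (-0.0583·90.31)²) = √(44.166711 + 27.720994) = 8.4787 km
E14–E6: √((-0.0499·111.32)² + (-0.1370·90.31)²) = √(30.856558 + 153.078014) = 13.5622 km
E4–E6: √((-0.1096·111.32)² + (-0.0787·90.31)²) = √(148.856397 + 50.515092) = 14.1199 km
Closest pair: E7–E1 at 1.0207 km.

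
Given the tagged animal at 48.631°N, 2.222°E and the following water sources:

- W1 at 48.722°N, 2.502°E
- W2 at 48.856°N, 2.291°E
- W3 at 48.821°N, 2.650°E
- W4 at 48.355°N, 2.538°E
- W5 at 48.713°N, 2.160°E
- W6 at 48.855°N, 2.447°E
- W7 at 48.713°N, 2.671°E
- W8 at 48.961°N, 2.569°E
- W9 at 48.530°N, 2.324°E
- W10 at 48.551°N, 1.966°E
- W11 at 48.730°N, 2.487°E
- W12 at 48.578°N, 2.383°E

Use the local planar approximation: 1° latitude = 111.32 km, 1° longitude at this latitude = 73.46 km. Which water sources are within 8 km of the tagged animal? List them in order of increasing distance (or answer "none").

none

Distances from 48.631°N, 2.222°E:
W1: 22.928 km
W2: 25.555 km
W3: 37.893 km
W4: 38.508 km
W5: 10.201 km
W6: 29.916 km
W7: 34.223 km
W8: 44.713 km
W9: 13.511 km
W10: 20.808 km
W11: 22.370 km
W12: 13.217 km
Threshold 8 km: none within range.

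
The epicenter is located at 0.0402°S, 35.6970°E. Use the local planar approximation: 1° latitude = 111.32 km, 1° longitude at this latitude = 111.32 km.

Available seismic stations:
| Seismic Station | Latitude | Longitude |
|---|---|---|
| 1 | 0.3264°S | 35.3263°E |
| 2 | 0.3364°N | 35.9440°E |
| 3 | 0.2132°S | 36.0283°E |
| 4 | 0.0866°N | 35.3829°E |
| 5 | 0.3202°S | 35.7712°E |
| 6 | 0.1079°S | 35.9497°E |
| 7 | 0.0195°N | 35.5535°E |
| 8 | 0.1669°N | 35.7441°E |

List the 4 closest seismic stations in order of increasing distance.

Distances from 0.0402°S, 35.6970°E:
1: 52.1340 km
2: 50.1356 km
3: 41.6058 km
4: 37.7073 km
5: 32.2455 km
6: 29.1226 km
7: 17.3017 km
8: 23.6431 km
Sorted: 7 (17.3017 km) < 8 (23.6431 km) < 6 (29.1226 km) < 5 (32.2455 km) < 4 (37.7073 km) < 3 (41.6058 km) < …

7, 8, 6, 5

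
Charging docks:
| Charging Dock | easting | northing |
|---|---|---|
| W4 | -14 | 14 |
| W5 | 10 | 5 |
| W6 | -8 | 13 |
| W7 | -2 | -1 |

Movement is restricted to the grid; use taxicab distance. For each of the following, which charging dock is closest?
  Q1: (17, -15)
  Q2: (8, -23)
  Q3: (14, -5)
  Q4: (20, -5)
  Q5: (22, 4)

Q1→W5; Q2→W5; Q3→W5; Q4→W5; Q5→W5

Q1 at (17, -15):
  W4: 60
  W5: 27
  W6: 53
  W7: 33
  → nearest: W5 (27)
Q2 at (8, -23):
  W4: 59
  W5: 30
  W6: 52
  W7: 32
  → nearest: W5 (30)
Q3 at (14, -5):
  W4: 47
  W5: 14
  W6: 40
  W7: 20
  → nearest: W5 (14)
Q4 at (20, -5):
  W4: 53
  W5: 20
  W6: 46
  W7: 26
  → nearest: W5 (20)
Q5 at (22, 4):
  W4: 46
  W5: 13
  W6: 39
  W7: 29
  → nearest: W5 (13)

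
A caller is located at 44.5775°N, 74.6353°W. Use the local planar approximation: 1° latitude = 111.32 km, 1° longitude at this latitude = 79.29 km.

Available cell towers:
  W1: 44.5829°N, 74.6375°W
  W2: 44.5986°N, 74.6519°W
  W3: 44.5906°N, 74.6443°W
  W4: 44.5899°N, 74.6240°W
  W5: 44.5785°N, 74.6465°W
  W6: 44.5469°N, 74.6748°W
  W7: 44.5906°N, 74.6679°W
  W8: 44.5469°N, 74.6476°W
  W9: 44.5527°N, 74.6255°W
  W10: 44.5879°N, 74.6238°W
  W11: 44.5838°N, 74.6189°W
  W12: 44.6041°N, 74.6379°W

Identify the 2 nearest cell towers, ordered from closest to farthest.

W1, W5

Distances from 44.5775°N, 74.6353°W:
W1: √((0.0054·111.32)² + (-0.0022·79.29)²) = √(0.361355 + 0.030429) = 0.6259 km
W2: √((0.0211·111.32)² + (-0.0166·79.29)²) = √(5.517106 + 1.732419) = 2.6925 km
W3: √((0.0131·111.32)² + (-0.0090·79.29)²) = √(2.126616 + 0.509239) = 1.6235 km
W4: √((0.0124·111.32)² + (0.0113·79.29)²) = √(1.905416 + 0.802775) = 1.6457 km
W5: √((0.0010·111.32)² + (-0.0112·79.29)²) = √(0.012392 + 0.788629) = 0.8950 km
W6: √((-0.0306·111.32)² + (-0.0395·79.29)²) = √(11.603506 + 9.809142) = 4.6274 km
W7: √((0.0131·111.32)² + (-0.0326·79.29)²) = √(2.126616 + 6.681470) = 2.9678 km
W8: √((-0.0306·111.32)² + (-0.0123·79.29)²) = √(11.603506 + 0.951146) = 3.5433 km
W9: √((-0.0248·111.32)² + (0.0098·79.29)²) = √(7.621663 + 0.603794) = 2.8680 km
W10: √((0.0104·111.32)² + (0.0115·79.29)²) = √(1.340334 + 0.831443) = 1.4737 km
W11: √((0.0063·111.32)² + (0.0164·79.29)²) = √(0.491844 + 1.690926) = 1.4774 km
W12: √((0.0266·111.32)² + (-0.0026·79.29)²) = √(8.768184 + 0.042499) = 2.9683 km
Sorted: W1 (0.6259 km) < W5 (0.8950 km) < W10 (1.4737 km) < W11 (1.4774 km) < …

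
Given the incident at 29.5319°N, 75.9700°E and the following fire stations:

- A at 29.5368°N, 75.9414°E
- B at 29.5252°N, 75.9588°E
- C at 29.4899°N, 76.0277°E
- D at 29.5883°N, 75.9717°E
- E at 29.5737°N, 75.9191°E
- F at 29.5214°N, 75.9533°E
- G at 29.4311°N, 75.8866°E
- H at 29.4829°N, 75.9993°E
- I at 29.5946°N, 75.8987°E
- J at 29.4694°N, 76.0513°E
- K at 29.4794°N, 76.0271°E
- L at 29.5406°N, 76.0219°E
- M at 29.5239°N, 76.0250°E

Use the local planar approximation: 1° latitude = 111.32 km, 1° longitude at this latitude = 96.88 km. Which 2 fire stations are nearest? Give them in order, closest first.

B, F

Distances from 29.5319°N, 75.9700°E:
A: 2.8239 km
B: 1.3167 km
C: 7.2875 km
D: 6.2806 km
E: 6.7800 km
F: 1.9960 km
G: 13.8273 km
H: 6.1491 km
I: 9.8199 km
J: 10.5092 km
K: 8.0472 km
L: 5.1205 km
M: 5.4023 km
Sorted: B (1.3167 km) < F (1.9960 km) < A (2.8239 km) < L (5.1205 km) < …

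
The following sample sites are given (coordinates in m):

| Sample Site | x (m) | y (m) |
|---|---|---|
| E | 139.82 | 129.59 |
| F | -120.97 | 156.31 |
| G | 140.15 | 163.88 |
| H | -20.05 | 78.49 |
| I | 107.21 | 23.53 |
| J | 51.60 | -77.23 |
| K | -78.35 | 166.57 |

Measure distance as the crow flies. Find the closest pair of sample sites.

Pairwise distances:
E–G: √((0.33)² + (34.29)²) = √(0.1089 + 1175.8041) = 34.29 m
F–K: √((42.62)² + (10.26)²) = √(1816.4644 + 105.2676) = 43.84 m
H–K: √((-58.30)² + (88.08)²) = √(3398.8900 + 7758.0864) = 105.63 m
E–I: √((-32.61)² + (-106.06)²) = √(1063.4121 + 11248.7236) = 110.96 m
I–J: √((-55.61)² + (-100.76)²) = √(3092.4721 + 10152.5776) = 115.09 m
F–H: √((100.92)² + (-77.82)²) = √(10184.8464 + 6055.9524) = 127.44 m
H–I: √((127.26)² + (-54.96)²) = √(16195.1076 + 3020.6016) = 138.62 m
G–I: √((-32.94)² + (-140.35)²) = √(1085.0436 + 19698.1225) = 144.16 m
E–H: √((-159.87)² + (-51.10)²) = √(25558.4169 + 2611.2100) = 167.84 m
H–J: √((71.65)² + (-155.72)²) = √(5133.7225 + 24248.7184) = 171.41 m
G–H: √((-160.20)² + (-85.39)²) = √(25664.0400 + 7291.4521) = 181.54 m
G–K: √((-218.50)² + (2.69)²) = √(47742.2500 + 7.2361) = 218.52 m
E–K: √((-218.17)² + (36.98)²) = √(47598.1489 + 1367.5204) = 221.28 m
E–J: √((-88.22)² + (-206.82)²) = √(7782.7684 + 42774.5124) = 224.85 m
I–K: √((-185.56)² + (143.04)²) = √(34432.5136 + 20460.4416) = 234.29 m
G–J: √((-88.55)² + (-241.11)²) = √(7841.1025 + 58134.0321) = 256.86 m
F–G: √((261.12)² + (7.57)²) = √(68183.6544 + 57.3049) = 261.23 m
E–F: √((-260.79)² + (26.72)²) = √(68011.4241 + 713.9584) = 262.16 m
F–I: √((228.18)² + (-132.78)²) = √(52066.1124 + 17630.5284) = 264.00 m
J–K: √((-129.95)² + (243.80)²) = √(16887.0025 + 59438.4400) = 276.27 m
F–J: √((172.57)² + (-233.54)²) = √(29780.4049 + 54540.9316) = 290.38 m
Closest pair: E–G at 34.29 m.

E and G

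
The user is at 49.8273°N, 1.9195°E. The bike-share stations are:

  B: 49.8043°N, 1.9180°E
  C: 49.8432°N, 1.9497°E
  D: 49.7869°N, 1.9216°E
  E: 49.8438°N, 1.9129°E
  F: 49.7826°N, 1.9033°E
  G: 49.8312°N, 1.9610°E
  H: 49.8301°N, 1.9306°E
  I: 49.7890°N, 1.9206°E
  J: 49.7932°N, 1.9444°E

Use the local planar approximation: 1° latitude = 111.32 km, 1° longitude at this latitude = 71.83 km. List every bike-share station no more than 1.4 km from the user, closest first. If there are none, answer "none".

Distances from 49.8273°N, 1.9195°E:
B: √((-0.0230·111.32)² + (-0.0015·71.83)²) = √(6.555443 + 0.011609) = 2.5626 km
C: √((0.0159·111.32)² + (0.0302·71.83)²) = √(3.132858 + 4.705715) = 2.7997 km
D: √((-0.0404·111.32)² + (0.0021·71.83)²) = √(20.225959 + 0.022754) = 4.4999 km
E: √((0.0165·111.32)² + (-0.0066·71.83)²) = √(3.373761 + 0.224750) = 1.8970 km
F: √((-0.0447·111.32)² + (-0.0162·71.83)²) = √(24.760616 + 1.354072) = 5.1103 km
G: √((0.0039·111.32)² + (0.0415·71.83)²) = √(0.188484 + 8.886033) = 3.0124 km
H: √((0.0028·111.32)² + (0.0111·71.83)²) = √(0.097154 + 0.635708) = 0.8561 km
I: √((-0.0383·111.32)² + (0.0011·71.83)²) = √(18.177910 + 0.006243) = 4.2643 km
J: √((-0.0341·111.32)² + (0.0249·71.83)²) = √(14.409707 + 3.198972) = 4.1963 km
Threshold 1.4 km: H (0.8561 km) is within range.

H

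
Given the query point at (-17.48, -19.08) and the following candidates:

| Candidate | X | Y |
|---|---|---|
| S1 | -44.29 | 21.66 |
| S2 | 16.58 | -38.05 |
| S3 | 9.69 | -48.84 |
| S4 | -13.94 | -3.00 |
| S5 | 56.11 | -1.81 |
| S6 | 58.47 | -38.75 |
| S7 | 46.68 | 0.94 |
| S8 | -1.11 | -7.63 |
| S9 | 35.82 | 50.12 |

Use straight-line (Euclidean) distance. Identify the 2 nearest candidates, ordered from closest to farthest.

S4, S8

Distances from (-17.48, -19.08):
S1: 48.77
S2: 38.99
S3: 40.30
S4: 16.47
S5: 75.59
S6: 78.46
S7: 67.21
S8: 19.98
S9: 87.35
Sorted: S4 (16.47) < S8 (19.98) < S2 (38.99) < S3 (40.30) < …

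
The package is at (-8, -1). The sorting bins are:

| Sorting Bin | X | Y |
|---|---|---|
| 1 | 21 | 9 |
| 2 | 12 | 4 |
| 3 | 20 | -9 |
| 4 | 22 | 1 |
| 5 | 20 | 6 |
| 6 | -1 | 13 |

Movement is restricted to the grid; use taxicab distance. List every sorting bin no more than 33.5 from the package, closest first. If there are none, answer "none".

6, 2, 4

Distances from (-8, -1):
1: 39
2: 25
3: 36
4: 32
5: 35
6: 21
Threshold 33.5: 6 (21), 2 (25), 4 (32) are within range.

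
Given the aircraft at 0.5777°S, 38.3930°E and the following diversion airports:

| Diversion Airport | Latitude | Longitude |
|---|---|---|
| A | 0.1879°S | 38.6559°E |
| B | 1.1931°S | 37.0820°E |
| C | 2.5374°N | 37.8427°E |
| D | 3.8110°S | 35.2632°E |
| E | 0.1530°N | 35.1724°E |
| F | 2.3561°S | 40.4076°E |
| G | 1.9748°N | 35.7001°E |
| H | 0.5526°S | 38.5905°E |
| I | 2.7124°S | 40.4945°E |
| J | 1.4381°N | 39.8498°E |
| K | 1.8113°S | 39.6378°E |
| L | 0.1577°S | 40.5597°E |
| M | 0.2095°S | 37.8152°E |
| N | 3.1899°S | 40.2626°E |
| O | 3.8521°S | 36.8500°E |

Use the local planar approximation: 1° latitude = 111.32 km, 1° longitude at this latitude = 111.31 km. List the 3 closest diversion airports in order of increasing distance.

H, A, M

Distances from 0.5777°S, 38.3930°E:
A: 52.3379 km
B: 161.2077 km
C: 352.1413 km
D: 500.9167 km
E: 367.5975 km
F: 299.1297 km
G: 413.0207 km
H: 22.1606 km
I: 333.4485 km
J: 276.8565 km
K: 195.0807 km
L: 245.6655 km
M: 76.2655 km
N: 357.5845 km
O: 402.9433 km
Sorted: H (22.1606 km) < A (52.3379 km) < M (76.2655 km) < B (161.2077 km) < K (195.0807 km) < …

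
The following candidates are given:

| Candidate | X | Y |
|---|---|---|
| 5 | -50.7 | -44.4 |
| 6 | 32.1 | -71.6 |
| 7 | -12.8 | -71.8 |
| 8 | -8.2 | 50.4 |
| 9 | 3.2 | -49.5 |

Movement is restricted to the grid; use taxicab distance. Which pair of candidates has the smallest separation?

Pairwise distances:
7–9: 38.3
6–7: 45.1
6–9: 51.0
5–9: 59.0
5–7: 65.3
5–6: 110.0
8–9: 111.3
7–8: 126.8
5–8: 137.3
6–8: 162.3
Closest pair: 7–9 at 38.3.

7 and 9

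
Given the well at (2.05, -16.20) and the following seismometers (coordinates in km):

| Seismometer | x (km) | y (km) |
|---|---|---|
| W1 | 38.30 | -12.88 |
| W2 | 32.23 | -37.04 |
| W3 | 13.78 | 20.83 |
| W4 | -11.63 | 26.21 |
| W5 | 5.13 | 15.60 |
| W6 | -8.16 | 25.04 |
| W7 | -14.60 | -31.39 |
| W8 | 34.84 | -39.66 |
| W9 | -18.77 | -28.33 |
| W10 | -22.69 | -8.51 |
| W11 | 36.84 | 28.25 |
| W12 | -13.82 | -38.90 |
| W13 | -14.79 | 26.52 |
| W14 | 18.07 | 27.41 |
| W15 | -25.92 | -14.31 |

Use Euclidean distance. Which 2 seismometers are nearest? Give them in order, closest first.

Distances from (2.05, -16.20):
W1: 36.40 km
W2: 36.68 km
W3: 38.84 km
W4: 44.56 km
W5: 31.95 km
W6: 42.49 km
W7: 22.54 km
W8: 40.32 km
W9: 24.10 km
W10: 25.91 km
W11: 56.45 km
W12: 27.70 km
W13: 45.92 km
W14: 46.46 km
W15: 28.03 km
Sorted: W7 (22.54 km) < W9 (24.10 km) < W10 (25.91 km) < W12 (27.70 km) < …

W7, W9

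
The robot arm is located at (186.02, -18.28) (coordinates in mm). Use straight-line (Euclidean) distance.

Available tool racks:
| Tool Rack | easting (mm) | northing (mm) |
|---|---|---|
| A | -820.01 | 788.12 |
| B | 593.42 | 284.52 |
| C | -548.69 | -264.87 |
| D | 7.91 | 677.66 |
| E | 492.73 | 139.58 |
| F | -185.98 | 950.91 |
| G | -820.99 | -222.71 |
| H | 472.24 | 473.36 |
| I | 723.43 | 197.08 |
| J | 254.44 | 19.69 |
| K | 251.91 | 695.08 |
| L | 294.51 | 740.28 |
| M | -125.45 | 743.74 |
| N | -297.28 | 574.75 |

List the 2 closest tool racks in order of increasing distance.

Distances from (186.02, -18.28):
A: 1289.33 mm
B: 507.60 mm
C: 774.99 mm
D: 718.37 mm
E: 344.95 mm
F: 1038.13 mm
G: 1027.55 mm
H: 568.89 mm
I: 578.96 mm
J: 78.25 mm
K: 716.40 mm
L: 766.28 mm
M: 823.22 mm
N: 765.03 mm
Sorted: J (78.25 mm) < E (344.95 mm) < B (507.60 mm) < H (568.89 mm) < …

J, E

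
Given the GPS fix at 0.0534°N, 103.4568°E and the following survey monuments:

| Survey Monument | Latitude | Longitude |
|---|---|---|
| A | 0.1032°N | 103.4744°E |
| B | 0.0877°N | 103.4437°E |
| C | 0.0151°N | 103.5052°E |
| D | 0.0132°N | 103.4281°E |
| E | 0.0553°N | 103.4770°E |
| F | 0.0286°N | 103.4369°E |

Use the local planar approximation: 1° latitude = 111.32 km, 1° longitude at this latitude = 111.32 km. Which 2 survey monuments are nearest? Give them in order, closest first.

Distances from 0.0534°N, 103.4568°E:
A: 5.8798 km
B: 4.0873 km
C: 6.8708 km
D: 5.4985 km
E: 2.2586 km
F: 3.5396 km
Sorted: E (2.2586 km) < F (3.5396 km) < B (4.0873 km) < D (5.4985 km) < …

E, F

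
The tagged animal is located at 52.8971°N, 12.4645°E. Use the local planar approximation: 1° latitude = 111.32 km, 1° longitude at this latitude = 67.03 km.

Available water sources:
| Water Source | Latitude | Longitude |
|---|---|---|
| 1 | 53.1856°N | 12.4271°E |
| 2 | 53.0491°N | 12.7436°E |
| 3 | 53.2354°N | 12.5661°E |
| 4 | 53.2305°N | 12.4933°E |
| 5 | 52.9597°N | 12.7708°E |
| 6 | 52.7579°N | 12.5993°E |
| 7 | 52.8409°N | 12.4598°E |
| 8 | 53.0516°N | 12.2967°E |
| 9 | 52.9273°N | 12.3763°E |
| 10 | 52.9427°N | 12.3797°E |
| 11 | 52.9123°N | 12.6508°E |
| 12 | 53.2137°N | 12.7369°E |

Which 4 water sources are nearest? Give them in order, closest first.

7, 9, 10, 11

Distances from 52.8971°N, 12.4645°E:
1: √((0.2885·111.32)² + (-0.0374·67.03)²) = √(1031.425894 + 6.284658) = 32.2135 km
2: √((0.1520·111.32)² + (0.2791·67.03)²) = √(286.308058 + 349.991995) = 25.2250 km
3: √((0.3383·111.32)² + (0.1016·67.03)²) = √(1418.242158 + 46.379478) = 38.2704 km
4: √((0.3334·111.32)² + (0.0288·67.03)²) = √(1377.455528 + 3.726691) = 37.1643 km
5: √((0.0626·111.32)² + (0.3063·67.03)²) = √(48.561832 + 421.533828) = 21.6817 km
6: √((-0.1392·111.32)² + (0.1348·67.03)²) = √(240.118082 + 81.642862) = 17.9377 km
7: √((-0.0562·111.32)² + (-0.0047·67.03)²) = √(39.139838 + 0.099251) = 6.2641 km
8: √((0.1545·111.32)² + (-0.1678·67.03)²) = √(295.803537 + 126.509271) = 20.5503 km
9: √((0.0302·111.32)² + (-0.0882·67.03)²) = √(11.302130 + 34.952288) = 6.8011 km
10: √((0.0456·111.32)² + (-0.0848·67.03)²) = √(25.767725 + 32.309493) = 7.6208 km
11: √((0.0152·111.32)² + (0.1863·67.03)²) = √(2.863081 + 155.942377) = 12.6018 km
12: √((0.3166·111.32)² + (0.2724·67.03)²) = √(1242.133333 + 333.390058) = 39.6929 km
Sorted: 7 (6.2641 km) < 9 (6.8011 km) < 10 (7.6208 km) < 11 (12.6018 km) < 6 (17.9377 km) < 8 (20.5503 km) < …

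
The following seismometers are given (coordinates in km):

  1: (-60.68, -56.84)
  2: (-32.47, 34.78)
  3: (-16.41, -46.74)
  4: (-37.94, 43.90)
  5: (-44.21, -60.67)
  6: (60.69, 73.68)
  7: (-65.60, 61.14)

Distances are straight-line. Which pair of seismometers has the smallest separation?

Pairwise distances:
1–2: 95.86 km
1–3: 45.41 km
1–4: 103.27 km
1–5: 16.91 km
1–6: 178.23 km
1–7: 118.08 km
2–3: 83.09 km
2–4: 10.63 km
2–5: 96.17 km
2–6: 100.96 km
2–7: 42.34 km
3–4: 93.16 km
3–5: 31.09 km
3–6: 142.99 km
3–7: 118.57 km
4–5: 104.76 km
4–6: 103.03 km
4–7: 32.59 km
5–6: 170.45 km
5–7: 123.67 km
6–7: 126.91 km
Closest pair: 2–4 at 10.63 km.

2 and 4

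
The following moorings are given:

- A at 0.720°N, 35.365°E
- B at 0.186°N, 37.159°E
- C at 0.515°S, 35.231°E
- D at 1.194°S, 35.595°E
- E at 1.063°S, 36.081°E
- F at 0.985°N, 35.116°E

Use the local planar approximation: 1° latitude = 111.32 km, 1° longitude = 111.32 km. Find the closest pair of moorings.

A and F

Pairwise distances:
A–F: 40.479 km
D–E: 56.032 km
C–D: 85.762 km
C–E: 112.582 km
A–C: 138.287 km
C–F: 167.470 km
B–E: 183.664 km
A–B: 208.367 km
A–E: 213.889 km
A–D: 214.599 km
B–C: 228.371 km
B–D: 232.190 km
B–F: 244.201 km
D–F: 248.358 km
E–F: 252.024 km
Closest pair: A–F at 40.479 km.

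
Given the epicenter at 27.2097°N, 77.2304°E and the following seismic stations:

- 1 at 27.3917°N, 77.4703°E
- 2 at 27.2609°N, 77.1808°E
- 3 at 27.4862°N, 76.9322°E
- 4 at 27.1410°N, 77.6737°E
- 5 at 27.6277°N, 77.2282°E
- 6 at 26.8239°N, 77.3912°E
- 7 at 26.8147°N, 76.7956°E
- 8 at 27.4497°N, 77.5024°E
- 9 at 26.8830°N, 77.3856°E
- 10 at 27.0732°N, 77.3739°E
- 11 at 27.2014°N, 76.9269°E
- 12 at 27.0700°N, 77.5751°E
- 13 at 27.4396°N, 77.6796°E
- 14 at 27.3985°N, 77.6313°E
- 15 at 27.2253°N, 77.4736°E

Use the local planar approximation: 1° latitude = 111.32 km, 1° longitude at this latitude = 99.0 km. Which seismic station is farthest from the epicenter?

Distances from 27.2097°N, 77.2304°E:
1: 31.2177 km
2: 7.5231 km
3: 42.6491 km
4: 44.5481 km
5: 46.5323 km
6: 45.8027 km
7: 61.5335 km
8: 37.9329 km
9: 39.4807 km
10: 20.8019 km
11: 30.0607 km
12: 37.5018 km
13: 51.3091 km
14: 44.9104 km
15: 24.1393 km
Maximum: 7 at 61.5335 km.

7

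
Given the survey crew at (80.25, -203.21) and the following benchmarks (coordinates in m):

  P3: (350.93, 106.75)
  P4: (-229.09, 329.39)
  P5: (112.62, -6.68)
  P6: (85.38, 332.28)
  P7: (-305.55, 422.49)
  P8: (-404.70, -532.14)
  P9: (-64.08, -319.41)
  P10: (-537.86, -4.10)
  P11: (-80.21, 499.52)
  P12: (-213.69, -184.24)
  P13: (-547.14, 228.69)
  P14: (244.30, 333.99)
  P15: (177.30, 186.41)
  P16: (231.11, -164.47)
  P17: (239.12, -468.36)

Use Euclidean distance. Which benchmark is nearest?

Distances from (80.25, -203.21):
P3: √((270.68)² + (309.96)²) = √(73267.6624 + 96075.2016) = 411.51 m
P4: √((-309.34)² + (532.60)²) = √(95691.2356 + 283662.7600) = 615.92 m
P5: √((32.37)² + (196.53)²) = √(1047.8169 + 38624.0409) = 199.18 m
P6: √((5.13)² + (535.49)²) = √(26.3169 + 286749.5401) = 535.51 m
P7: √((-385.80)² + (625.70)²) = √(148841.6400 + 391500.4900) = 735.08 m
P8: √((-484.95)² + (-328.93)²) = √(235176.5025 + 108194.9449) = 585.98 m
P9: √((-144.33)² + (-116.20)²) = √(20831.1489 + 13502.4400) = 185.29 m
P10: √((-618.11)² + (199.11)²) = √(382059.9721 + 39644.7921) = 649.39 m
P11: √((-160.46)² + (702.73)²) = √(25747.4116 + 493829.4529) = 720.82 m
P12: √((-293.94)² + (18.97)²) = √(86400.7236 + 359.8609) = 294.55 m
P13: √((-627.39)² + (431.90)²) = √(393618.2121 + 186537.6100) = 761.68 m
P14: √((164.05)² + (537.20)²) = √(26912.4025 + 288583.8400) = 561.69 m
P15: √((97.05)² + (389.62)²) = √(9418.7025 + 151803.7444) = 401.53 m
P16: √((150.86)² + (38.74)²) = √(22758.7396 + 1500.7876) = 155.75 m
P17: √((158.87)² + (-265.15)²) = √(25239.6769 + 70304.5225) = 309.10 m
Minimum: P16 at 155.75 m.

P16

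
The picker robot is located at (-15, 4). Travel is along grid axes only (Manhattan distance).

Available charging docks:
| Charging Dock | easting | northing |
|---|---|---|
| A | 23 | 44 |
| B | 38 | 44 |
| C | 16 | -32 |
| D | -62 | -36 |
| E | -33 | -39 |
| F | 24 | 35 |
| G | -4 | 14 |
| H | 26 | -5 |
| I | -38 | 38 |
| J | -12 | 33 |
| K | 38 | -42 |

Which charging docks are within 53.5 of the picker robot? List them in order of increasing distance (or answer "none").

Distances from (-15, 4):
A: |38| + |40| = 38 + 40 = 78
B: |53| + |40| = 53 + 40 = 93
C: |31| + |-36| = 31 + 36 = 67
D: |-47| + |-40| = 47 + 40 = 87
E: |-18| + |-43| = 18 + 43 = 61
F: |39| + |31| = 39 + 31 = 70
G: |11| + |10| = 11 + 10 = 21
H: |41| + |-9| = 41 + 9 = 50
I: |-23| + |34| = 23 + 34 = 57
J: |3| + |29| = 3 + 29 = 32
K: |53| + |-46| = 53 + 46 = 99
Threshold 53.5: G (21), J (32), H (50) are within range.

G, J, H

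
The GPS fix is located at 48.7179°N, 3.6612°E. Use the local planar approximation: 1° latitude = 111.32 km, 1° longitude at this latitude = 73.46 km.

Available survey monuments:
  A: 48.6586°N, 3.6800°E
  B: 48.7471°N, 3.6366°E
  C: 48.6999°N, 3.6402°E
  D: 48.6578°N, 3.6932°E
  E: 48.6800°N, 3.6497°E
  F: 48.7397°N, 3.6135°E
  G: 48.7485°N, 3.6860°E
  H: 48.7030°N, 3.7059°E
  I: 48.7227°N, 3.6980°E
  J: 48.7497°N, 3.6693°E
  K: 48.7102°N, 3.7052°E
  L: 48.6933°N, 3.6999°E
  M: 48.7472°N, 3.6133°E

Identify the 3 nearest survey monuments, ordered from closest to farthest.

Distances from 48.7179°N, 3.6612°E:
A: √((-0.0593·111.32)² + (0.0188·73.46)²) = √(43.576845 + 1.907294) = 6.7442 km
B: √((0.0292·111.32)² + (-0.0246·73.46)²) = √(10.566036 + 3.265668) = 3.7191 km
C: √((-0.0180·111.32)² + (-0.0210·73.46)²) = √(4.015054 + 2.379800) = 2.5288 km
D: √((-0.0601·111.32)² + (0.0320·73.46)²) = √(44.760542 + 5.525885) = 7.0913 km
E: √((-0.0379·111.32)² + (-0.0115·73.46)²) = √(17.800197 + 0.713670) = 4.3028 km
F: √((0.0218·111.32)² + (-0.0477·73.46)²) = √(5.889242 + 12.278310) = 4.2623 km
G: √((0.0306·111.32)² + (0.0248·73.46)²) = √(11.603506 + 3.318984) = 3.8630 km
H: √((-0.0149·111.32)² + (0.0447·73.46)²) = √(2.751180 + 10.782436) = 3.6788 km
I: √((0.0048·111.32)² + (0.0368·73.46)²) = √(0.285515 + 7.307982) = 2.7556 km
J: √((0.0318·111.32)² + (0.0081·73.46)²) = √(12.531430 + 0.354056) = 3.5896 km
K: √((-0.0077·111.32)² + (0.0440·73.46)²) = √(0.734730 + 10.447375) = 3.3440 km
L: √((-0.0246·111.32)² + (0.0387·73.46)²) = √(7.499229 + 8.082092) = 3.9473 km
M: √((0.0293·111.32)² + (-0.0479·73.46)²) = √(10.638530 + 12.381489) = 4.7979 km
Sorted: C (2.5288 km) < I (2.7556 km) < K (3.3440 km) < J (3.5896 km) < H (3.6788 km) < …

C, I, K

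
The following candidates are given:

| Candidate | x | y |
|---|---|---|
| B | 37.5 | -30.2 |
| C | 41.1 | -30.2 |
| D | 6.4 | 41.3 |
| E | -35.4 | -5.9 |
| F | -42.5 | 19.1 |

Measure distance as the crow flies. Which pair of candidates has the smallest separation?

B and C

Pairwise distances:
B–C: 3.6
B–D: 78.0
B–E: 76.8
B–F: 94.0
C–D: 79.5
C–E: 80.3
C–F: 97.1
D–E: 63.0
D–F: 53.7
E–F: 26.0
Closest pair: B–C at 3.6.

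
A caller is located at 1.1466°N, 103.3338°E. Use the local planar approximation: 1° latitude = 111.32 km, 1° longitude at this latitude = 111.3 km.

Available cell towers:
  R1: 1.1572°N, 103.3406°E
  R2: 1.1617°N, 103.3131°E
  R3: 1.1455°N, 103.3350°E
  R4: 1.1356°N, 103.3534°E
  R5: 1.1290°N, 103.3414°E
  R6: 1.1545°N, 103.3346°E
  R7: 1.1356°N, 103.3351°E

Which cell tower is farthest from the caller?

R2

Distances from 1.1466°N, 103.3338°E:
R1: √((0.0106·111.32)² + (0.0068·111.3)²) = √(1.392381 + 0.572807) = 1.4019 km
R2: √((0.0151·111.32)² + (-0.0207·111.3)²) = √(2.825532 + 5.308001) = 2.8519 km
R3: √((-0.0011·111.32)² + (0.0012·111.3)²) = √(0.014994 + 0.017838) = 0.1812 km
R4: √((-0.0110·111.32)² + (0.0196·111.3)²) = √(1.499449 + 4.758855) = 2.5017 km
R5: √((-0.0176·111.32)² + (0.0076·111.3)²) = √(3.838590 + 0.715513) = 2.1340 km
R6: √((0.0079·111.32)² + (0.0008·111.3)²) = √(0.773394 + 0.007928) = 0.8839 km
R7: √((-0.0110·111.32)² + (0.0013·111.3)²) = √(1.499449 + 0.020935) = 1.2330 km
Maximum: R2 at 2.8519 km.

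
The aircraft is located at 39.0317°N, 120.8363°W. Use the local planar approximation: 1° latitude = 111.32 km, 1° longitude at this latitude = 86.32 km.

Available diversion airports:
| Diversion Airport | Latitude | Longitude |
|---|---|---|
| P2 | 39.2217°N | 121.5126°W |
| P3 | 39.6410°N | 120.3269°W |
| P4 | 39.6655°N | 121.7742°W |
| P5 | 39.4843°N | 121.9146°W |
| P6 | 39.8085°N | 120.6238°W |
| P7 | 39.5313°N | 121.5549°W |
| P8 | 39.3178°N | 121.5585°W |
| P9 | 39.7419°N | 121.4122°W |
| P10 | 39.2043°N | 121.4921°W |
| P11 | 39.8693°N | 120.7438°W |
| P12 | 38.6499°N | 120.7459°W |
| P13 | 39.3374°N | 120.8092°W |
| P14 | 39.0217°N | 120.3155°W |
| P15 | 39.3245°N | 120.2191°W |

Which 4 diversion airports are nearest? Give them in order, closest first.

P13, P12, P14, P10

Distances from 39.0317°N, 120.8363°W:
P2: 62.0916 km
P3: 80.8333 km
P4: 107.3890 km
P5: 105.8403 km
P6: 88.3975 km
P7: 83.3111 km
P8: 70.0046 km
P9: 93.3898 km
P10: 59.7805 km
P11: 93.5829 km
P12: 43.2124 km
P13: 34.1108 km
P14: 44.9692 km
P15: 62.4565 km
Sorted: P13 (34.1108 km) < P12 (43.2124 km) < P14 (44.9692 km) < P10 (59.7805 km) < P2 (62.0916 km) < P15 (62.4565 km) < …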